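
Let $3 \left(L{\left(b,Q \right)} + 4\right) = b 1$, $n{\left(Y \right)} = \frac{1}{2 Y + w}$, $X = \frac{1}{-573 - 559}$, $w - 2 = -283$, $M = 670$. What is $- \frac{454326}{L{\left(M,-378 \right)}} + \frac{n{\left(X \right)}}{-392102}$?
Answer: $- \frac{3035675557200718}{1465522199659} \approx -2071.4$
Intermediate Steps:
$w = -281$ ($w = 2 - 283 = -281$)
$X = - \frac{1}{1132}$ ($X = \frac{1}{-1132} = - \frac{1}{1132} \approx -0.00088339$)
$n{\left(Y \right)} = \frac{1}{-281 + 2 Y}$ ($n{\left(Y \right)} = \frac{1}{2 Y - 281} = \frac{1}{-281 + 2 Y}$)
$L{\left(b,Q \right)} = -4 + \frac{b}{3}$ ($L{\left(b,Q \right)} = -4 + \frac{b 1}{3} = -4 + \frac{b}{3}$)
$- \frac{454326}{L{\left(M,-378 \right)}} + \frac{n{\left(X \right)}}{-392102} = - \frac{454326}{-4 + \frac{1}{3} \cdot 670} + \frac{1}{\left(-281 + 2 \left(- \frac{1}{1132}\right)\right) \left(-392102\right)} = - \frac{454326}{-4 + \frac{670}{3}} + \frac{1}{-281 - \frac{1}{566}} \left(- \frac{1}{392102}\right) = - \frac{454326}{\frac{658}{3}} + \frac{1}{- \frac{159047}{566}} \left(- \frac{1}{392102}\right) = \left(-454326\right) \frac{3}{658} - - \frac{283}{31181323397} = - \frac{681489}{329} + \frac{283}{31181323397} = - \frac{3035675557200718}{1465522199659}$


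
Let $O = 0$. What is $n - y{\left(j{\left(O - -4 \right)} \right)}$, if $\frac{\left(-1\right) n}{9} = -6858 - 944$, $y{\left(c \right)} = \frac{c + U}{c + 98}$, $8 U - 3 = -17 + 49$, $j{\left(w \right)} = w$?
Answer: $\frac{57297821}{816} \approx 70218.0$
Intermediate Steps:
$U = \frac{35}{8}$ ($U = \frac{3}{8} + \frac{-17 + 49}{8} = \frac{3}{8} + \frac{1}{8} \cdot 32 = \frac{3}{8} + 4 = \frac{35}{8} \approx 4.375$)
$y{\left(c \right)} = \frac{\frac{35}{8} + c}{98 + c}$ ($y{\left(c \right)} = \frac{c + \frac{35}{8}}{c + 98} = \frac{\frac{35}{8} + c}{98 + c}$)
$n = 70218$ ($n = - 9 \left(-6858 - 944\right) = \left(-9\right) \left(-7802\right) = 70218$)
$n - y{\left(j{\left(O - -4 \right)} \right)} = 70218 - \frac{\frac{35}{8} + \left(0 - -4\right)}{98 + \left(0 - -4\right)} = 70218 - \frac{\frac{35}{8} + \left(0 + 4\right)}{98 + \left(0 + 4\right)} = 70218 - \frac{\frac{35}{8} + 4}{98 + 4} = 70218 - \frac{1}{102} \cdot \frac{67}{8} = 70218 - \frac{67}{816} = \frac{57297821}{816}$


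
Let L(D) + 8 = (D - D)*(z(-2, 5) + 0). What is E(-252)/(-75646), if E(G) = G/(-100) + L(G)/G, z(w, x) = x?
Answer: -4019/119142450 ≈ -3.3733e-5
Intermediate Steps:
L(D) = -8 (L(D) = -8 + (D - D)*(5 + 0) = -8 + 0*5 = -8 + 0 = -8)
E(G) = -8/G - G/100 (E(G) = G/(-100) - 8/G = G*(-1/100) - 8/G = -G/100 - 8/G = -8/G - G/100)
E(-252)/(-75646) = (-8/(-252) - 1/100*(-252))/(-75646) = (-8*(-1/252) + 63/25)*(-1/75646) = (2/63 + 63/25)*(-1/75646) = (4019/1575)*(-1/75646) = -4019/119142450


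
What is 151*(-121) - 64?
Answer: -18335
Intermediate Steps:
151*(-121) - 64 = -18271 - 64 = -18335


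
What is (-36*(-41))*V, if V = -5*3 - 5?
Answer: -29520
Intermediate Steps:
V = -20 (V = -15 - 5 = -20)
(-36*(-41))*V = -36*(-41)*(-20) = 1476*(-20) = -29520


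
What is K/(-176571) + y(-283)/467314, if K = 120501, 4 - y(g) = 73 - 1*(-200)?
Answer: -272267159/398618842 ≈ -0.68303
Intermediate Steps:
y(g) = -269 (y(g) = 4 - (73 - 1*(-200)) = 4 - (73 + 200) = 4 - 1*273 = 4 - 273 = -269)
K/(-176571) + y(-283)/467314 = 120501/(-176571) - 269/467314 = 120501*(-1/176571) - 269*1/467314 = -13389/19619 - 269/467314 = -272267159/398618842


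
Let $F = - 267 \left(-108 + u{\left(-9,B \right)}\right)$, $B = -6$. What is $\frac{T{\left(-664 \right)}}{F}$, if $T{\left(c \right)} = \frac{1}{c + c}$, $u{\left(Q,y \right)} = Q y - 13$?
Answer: $- \frac{1}{23756592} \approx -4.2094 \cdot 10^{-8}$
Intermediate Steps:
$u{\left(Q,y \right)} = -13 + Q y$
$T{\left(c \right)} = \frac{1}{2 c}$
$F = 17889$ ($F = - 267 \left(-108 - -41\right) = - 267 \left(-108 + \left(-13 + 54\right)\right) = - 267 \left(-108 + 41\right) = \left(-267\right) \left(-67\right) = 17889$)
$\frac{T{\left(-664 \right)}}{F} = \frac{\frac{1}{2} \frac{1}{-664}}{17889} = \frac{1}{2} \left(- \frac{1}{664}\right) \frac{1}{17889} = \left(- \frac{1}{1328}\right) \frac{1}{17889} = - \frac{1}{23756592}$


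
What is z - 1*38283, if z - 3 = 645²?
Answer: 377745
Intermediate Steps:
z = 416028 (z = 3 + 645² = 3 + 416025 = 416028)
z - 1*38283 = 416028 - 1*38283 = 416028 - 38283 = 377745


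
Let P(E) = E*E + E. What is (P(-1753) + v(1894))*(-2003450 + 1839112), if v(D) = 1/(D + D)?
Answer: -955947385874201/1894 ≈ -5.0472e+11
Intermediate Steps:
P(E) = E + E**2 (P(E) = E**2 + E = E + E**2)
v(D) = 1/(2*D)
(P(-1753) + v(1894))*(-2003450 + 1839112) = (-1753*(1 - 1753) + (1/2)/1894)*(-2003450 + 1839112) = (-1753*(-1752) + (1/2)*(1/1894))*(-164338) = (3071256 + 1/3788)*(-164338) = (11633917729/3788)*(-164338) = -955947385874201/1894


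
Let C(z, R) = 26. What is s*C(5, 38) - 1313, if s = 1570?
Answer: 39507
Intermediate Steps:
s*C(5, 38) - 1313 = 1570*26 - 1313 = 40820 - 1313 = 39507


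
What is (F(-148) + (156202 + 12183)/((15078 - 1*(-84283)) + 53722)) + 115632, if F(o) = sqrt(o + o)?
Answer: 2528780263/21869 + 2*I*sqrt(74) ≈ 1.1563e+5 + 17.205*I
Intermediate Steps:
F(o) = sqrt(2)*sqrt(o) (F(o) = sqrt(2*o) = sqrt(2)*sqrt(o))
(F(-148) + (156202 + 12183)/((15078 - 1*(-84283)) + 53722)) + 115632 = (sqrt(2)*sqrt(-148) + (156202 + 12183)/((15078 - 1*(-84283)) + 53722)) + 115632 = (sqrt(2)*(2*I*sqrt(37)) + 168385/((15078 + 84283) + 53722)) + 115632 = (2*I*sqrt(74) + 168385/(99361 + 53722)) + 115632 = (2*I*sqrt(74) + 168385/153083) + 115632 = (2*I*sqrt(74) + 168385*(1/153083)) + 115632 = (2*I*sqrt(74) + 24055/21869) + 115632 = (24055/21869 + 2*I*sqrt(74)) + 115632 = 2528780263/21869 + 2*I*sqrt(74)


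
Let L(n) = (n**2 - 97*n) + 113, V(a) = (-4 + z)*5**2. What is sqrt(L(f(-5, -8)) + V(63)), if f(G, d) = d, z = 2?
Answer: sqrt(903) ≈ 30.050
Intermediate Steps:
V(a) = -50 (V(a) = (-4 + 2)*5**2 = -2*25 = -50)
L(n) = 113 + n**2 - 97*n
sqrt(L(f(-5, -8)) + V(63)) = sqrt((113 + (-8)**2 - 97*(-8)) - 50) = sqrt((113 + 64 + 776) - 50) = sqrt(953 - 50) = sqrt(903)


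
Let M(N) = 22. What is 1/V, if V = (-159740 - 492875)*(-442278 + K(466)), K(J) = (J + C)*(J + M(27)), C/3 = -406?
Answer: 1/528131299210 ≈ 1.8935e-12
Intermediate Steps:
C = -1218 (C = 3*(-406) = -1218)
K(J) = (-1218 + J)*(22 + J) (K(J) = (J - 1218)*(J + 22) = (-1218 + J)*(22 + J))
V = 528131299210 (V = (-159740 - 492875)*(-442278 + (-26796 + 466² - 1196*466)) = -652615*(-442278 + (-26796 + 217156 - 557336)) = -652615*(-442278 - 366976) = -652615*(-809254) = 528131299210)
1/V = 1/528131299210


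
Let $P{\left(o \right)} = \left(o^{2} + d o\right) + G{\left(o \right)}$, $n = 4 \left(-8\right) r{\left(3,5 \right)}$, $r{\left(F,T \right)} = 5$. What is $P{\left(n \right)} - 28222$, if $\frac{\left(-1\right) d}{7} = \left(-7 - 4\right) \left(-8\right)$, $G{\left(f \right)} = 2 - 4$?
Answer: $95936$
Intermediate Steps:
$G{\left(f \right)} = -2$
$d = -616$ ($d = - 7 \left(-7 - 4\right) \left(-8\right) = - 7 \left(\left(-11\right) \left(-8\right)\right) = \left(-7\right) 88 = -616$)
$n = -160$ ($n = 4 \left(-8\right) 5 = \left(-32\right) 5 = -160$)
$P{\left(o \right)} = -2 + o^{2} - 616 o$ ($P{\left(o \right)} = \left(o^{2} - 616 o\right) - 2 = -2 + o^{2} - 616 o$)
$P{\left(n \right)} - 28222 = \left(-2 + \left(-160\right)^{2} - -98560\right) - 28222 = \left(-2 + 25600 + 98560\right) - 28222 = 124158 - 28222 = 95936$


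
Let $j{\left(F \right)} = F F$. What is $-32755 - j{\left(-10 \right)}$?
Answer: $-32855$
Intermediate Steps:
$j{\left(F \right)} = F^{2}$
$-32755 - j{\left(-10 \right)} = -32755 - \left(-10\right)^{2} = -32755 - 100 = -32855$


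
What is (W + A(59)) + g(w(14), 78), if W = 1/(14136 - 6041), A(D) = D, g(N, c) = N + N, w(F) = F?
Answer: 704266/8095 ≈ 87.000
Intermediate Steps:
g(N, c) = 2*N
W = 1/8095 ≈ 0.00012353
(W + A(59)) + g(w(14), 78) = (1/8095 + 59) + 2*14 = 477606/8095 + 28 = 704266/8095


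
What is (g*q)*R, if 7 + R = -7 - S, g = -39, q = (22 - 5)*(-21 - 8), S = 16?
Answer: -576810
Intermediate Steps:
q = -493 (q = 17*(-29) = -493)
R = -30 (R = -7 + (-7 - 1*16) = -7 + (-7 - 16) = -7 - 23 = -30)
(g*q)*R = -39*(-493)*(-30) = 19227*(-30) = -576810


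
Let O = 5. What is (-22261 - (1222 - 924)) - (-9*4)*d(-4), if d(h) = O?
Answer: -22379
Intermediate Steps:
d(h) = 5
(-22261 - (1222 - 924)) - (-9*4)*d(-4) = (-22261 - (1222 - 924)) - (-9*4)*5 = (-22261 - 1*298) - (-36)*5 = (-22261 - 298) - 1*(-180) = -22559 + 180 = -22379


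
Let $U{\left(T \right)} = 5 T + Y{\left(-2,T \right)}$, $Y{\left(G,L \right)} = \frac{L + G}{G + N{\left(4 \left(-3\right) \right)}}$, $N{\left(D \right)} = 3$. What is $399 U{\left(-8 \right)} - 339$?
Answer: $-20289$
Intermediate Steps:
$Y{\left(G,L \right)} = \frac{G + L}{3 + G}$ ($Y{\left(G,L \right)} = \frac{L + G}{G + 3} = \frac{G + L}{3 + G}$)
$U{\left(T \right)} = -2 + 6 T$ ($U{\left(T \right)} = 5 T + \frac{-2 + T}{3 - 2} = 5 T + \frac{-2 + T}{1} = 5 T + 1 \left(-2 + T\right) = 5 T + \left(-2 + T\right) = -2 + 6 T$)
$399 U{\left(-8 \right)} - 339 = 399 \left(-2 + 6 \left(-8\right)\right) - 339 = 399 \left(-2 - 48\right) - 339 = 399 \left(-50\right) - 339 = -19950 - 339 = -20289$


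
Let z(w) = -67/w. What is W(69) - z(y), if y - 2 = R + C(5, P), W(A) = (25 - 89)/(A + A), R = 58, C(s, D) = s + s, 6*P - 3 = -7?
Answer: 2383/4830 ≈ 0.49337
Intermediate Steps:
P = -⅔ (P = ½ + (⅙)*(-7) = ½ - 7/6 = -⅔ ≈ -0.66667)
C(s, D) = 2*s
W(A) = -32/A (W(A) = -64*1/(2*A) = -32/A)
y = 70 (y = 2 + (58 + 2*5) = 2 + (58 + 10) = 2 + 68 = 70)
W(69) - z(y) = -32/69 - (-67)/70 = -32*1/69 - (-67)/70 = -32/69 - 1*(-67/70) = -32/69 + 67/70 = 2383/4830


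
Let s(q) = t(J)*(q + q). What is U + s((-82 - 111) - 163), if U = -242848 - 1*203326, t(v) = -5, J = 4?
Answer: -442614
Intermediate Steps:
U = -446174 (U = -242848 - 203326 = -446174)
s(q) = -10*q (s(q) = -5*(q + q) = -10*q)
U + s((-82 - 111) - 163) = -446174 - 10*((-82 - 111) - 163) = -446174 - 10*(-193 - 163) = -446174 - 10*(-356) = -446174 + 3560 = -442614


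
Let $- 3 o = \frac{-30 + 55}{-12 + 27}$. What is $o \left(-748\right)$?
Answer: $\frac{3740}{9} \approx 415.56$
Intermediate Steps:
$o = - \frac{5}{9}$ ($o = - \frac{\left(-30 + 55\right) \frac{1}{-12 + 27}}{3} = - \frac{25 \cdot \frac{1}{15}}{3} = \left(- \frac{1}{3}\right) \frac{5}{3} = - \frac{5}{9} \approx -0.55556$)
$o \left(-748\right) = \left(- \frac{5}{9}\right) \left(-748\right) = \frac{3740}{9}$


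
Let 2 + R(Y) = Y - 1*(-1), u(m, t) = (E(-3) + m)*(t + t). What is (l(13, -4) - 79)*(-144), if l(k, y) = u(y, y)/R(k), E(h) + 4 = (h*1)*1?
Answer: 10320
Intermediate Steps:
E(h) = -4 + h (E(h) = -4 + (h*1)*1 = -4 + h*1 = -4 + h)
u(m, t) = 2*t*(-7 + m) (u(m, t) = ((-4 - 3) + m)*(t + t) = (-7 + m)*(2*t) = 2*t*(-7 + m))
R(Y) = -1 + Y (R(Y) = -2 + (Y - 1*(-1)) = -2 + (Y + 1) = -2 + (1 + Y) = -1 + Y)
l(k, y) = 2*y*(-7 + y)/(-1 + k) (l(k, y) = (2*y*(-7 + y))/(-1 + k) = 2*y*(-7 + y)/(-1 + k))
(l(13, -4) - 79)*(-144) = (2*(-4)*(-7 - 4)/(-1 + 13) - 79)*(-144) = (2*(-4)*(-11)/12 - 79)*(-144) = (2*(-4)*(1/12)*(-11) - 79)*(-144) = (22/3 - 79)*(-144) = -215/3*(-144) = 10320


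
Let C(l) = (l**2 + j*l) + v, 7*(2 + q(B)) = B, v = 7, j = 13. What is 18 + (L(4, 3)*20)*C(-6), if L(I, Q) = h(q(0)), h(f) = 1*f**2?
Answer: -2782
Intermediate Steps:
q(B) = -2 + B/7
h(f) = f**2
L(I, Q) = 4 (L(I, Q) = (-2 + (1/7)*0)**2 = (-2 + 0)**2 = (-2)**2 = 4)
C(l) = 7 + l**2 + 13*l (C(l) = (l**2 + 13*l) + 7 = 7 + l**2 + 13*l)
18 + (L(4, 3)*20)*C(-6) = 18 + (4*20)*(7 + (-6)**2 + 13*(-6)) = 18 + 80*(7 + 36 - 78) = 18 + 80*(-35) = 18 - 2800 = -2782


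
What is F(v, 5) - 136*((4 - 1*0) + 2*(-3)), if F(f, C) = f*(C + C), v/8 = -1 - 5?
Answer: -208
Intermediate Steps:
v = -48 (v = 8*(-1 - 5) = 8*(-6) = -48)
F(f, C) = 2*C*f (F(f, C) = f*(2*C) = 2*C*f)
F(v, 5) - 136*((4 - 1*0) + 2*(-3)) = 2*5*(-48) - 136*((4 - 1*0) + 2*(-3)) = -480 - 136*((4 + 0) - 6) = -480 - 136*(4 - 6) = -480 - 136*(-2) = -480 + 272 = -208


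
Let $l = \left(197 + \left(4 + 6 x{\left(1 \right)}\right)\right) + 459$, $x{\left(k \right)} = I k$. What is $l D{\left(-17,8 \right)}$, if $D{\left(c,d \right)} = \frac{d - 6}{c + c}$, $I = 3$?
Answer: $- \frac{678}{17} \approx -39.882$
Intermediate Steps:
$x{\left(k \right)} = 3 k$
$D{\left(c,d \right)} = \frac{-6 + d}{2 c}$
$l = 678$ ($l = \left(197 + \left(4 + 6 \cdot 3 \cdot 1\right)\right) + 459 = \left(197 + \left(4 + 6 \cdot 3\right)\right) + 459 = \left(197 + \left(4 + 18\right)\right) + 459 = \left(197 + 22\right) + 459 = 219 + 459 = 678$)
$l D{\left(-17,8 \right)} = 678 \frac{-6 + 8}{2 \left(-17\right)} = 678 \cdot \frac{1}{2} \left(- \frac{1}{17}\right) 2 = 678 \left(- \frac{1}{17}\right) = - \frac{678}{17}$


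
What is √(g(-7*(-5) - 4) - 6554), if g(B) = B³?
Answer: √23237 ≈ 152.44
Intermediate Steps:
√(g(-7*(-5) - 4) - 6554) = √((-7*(-5) - 4)³ - 6554) = √((35 - 4)³ - 6554) = √(31³ - 6554) = √(29791 - 6554) = √23237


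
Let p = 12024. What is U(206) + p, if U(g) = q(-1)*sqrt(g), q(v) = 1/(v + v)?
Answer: 12024 - sqrt(206)/2 ≈ 12017.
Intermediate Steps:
q(v) = 1/(2*v)
U(g) = -sqrt(g)/2 (U(g) = ((1/2)/(-1))*sqrt(g) = ((1/2)*(-1))*sqrt(g) = -sqrt(g)/2)
U(206) + p = -sqrt(206)/2 + 12024 = 12024 - sqrt(206)/2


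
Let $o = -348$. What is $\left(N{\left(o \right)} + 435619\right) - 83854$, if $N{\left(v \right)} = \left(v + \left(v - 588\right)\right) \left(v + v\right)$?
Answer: $1245429$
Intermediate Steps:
$N{\left(v \right)} = 2 v \left(-588 + 2 v\right)$ ($N{\left(v \right)} = \left(v + \left(v - 588\right)\right) 2 v = \left(v + \left(-588 + v\right)\right) 2 v = \left(-588 + 2 v\right) 2 v = 2 v \left(-588 + 2 v\right)$)
$\left(N{\left(o \right)} + 435619\right) - 83854 = \left(4 \left(-348\right) \left(-294 - 348\right) + 435619\right) - 83854 = \left(4 \left(-348\right) \left(-642\right) + 435619\right) - 83854 = \left(893664 + 435619\right) - 83854 = 1329283 - 83854 = 1245429$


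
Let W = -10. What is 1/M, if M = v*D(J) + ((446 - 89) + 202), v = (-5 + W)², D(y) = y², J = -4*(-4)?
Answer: 1/58159 ≈ 1.7194e-5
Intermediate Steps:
J = 16
v = 225 (v = (-5 - 10)² = (-15)² = 225)
M = 58159 (M = 225*16² + ((446 - 89) + 202) = 225*256 + (357 + 202) = 57600 + 559 = 58159)
1/M = 1/58159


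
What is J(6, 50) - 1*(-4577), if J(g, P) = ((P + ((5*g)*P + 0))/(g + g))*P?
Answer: 33106/3 ≈ 11035.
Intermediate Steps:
J(g, P) = P*(P + 5*P*g)/(2*g) (J(g, P) = ((P + (5*P*g + 0))/((2*g)))*P = ((P + 5*P*g)*(1/(2*g)))*P = ((P + 5*P*g)/(2*g))*P = P*(P + 5*P*g)/(2*g))
J(6, 50) - 1*(-4577) = (½)*50²*(1 + 5*6)/6 - 1*(-4577) = (½)*2500*(⅙)*(1 + 30) + 4577 = (½)*2500*(⅙)*31 + 4577 = 19375/3 + 4577 = 33106/3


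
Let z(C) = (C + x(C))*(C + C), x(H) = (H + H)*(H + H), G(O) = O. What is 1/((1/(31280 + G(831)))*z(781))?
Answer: 32111/3812256250 ≈ 8.4231e-6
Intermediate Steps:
x(H) = 4*H² (x(H) = (2*H)*(2*H) = 4*H²)
z(C) = 2*C*(C + 4*C²) (z(C) = (C + 4*C²)*(C + C) = (C + 4*C²)*(2*C) = 2*C*(C + 4*C²))
1/((1/(31280 + G(831)))*z(781)) = 1/((1/(31280 + 831))*((781²*(2 + 8*781)))) = 1/((1/32111)*((609961*(2 + 6248)))) = 1/((1/32111)*((609961*6250))) = 32111/3812256250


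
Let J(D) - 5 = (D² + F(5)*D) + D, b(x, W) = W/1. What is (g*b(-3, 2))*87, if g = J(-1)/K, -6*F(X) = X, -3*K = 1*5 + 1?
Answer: -1015/2 ≈ -507.50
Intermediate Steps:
K = -2 (K = -(1*5 + 1)/3 = -(5 + 1)/3 = -⅓*6 = -2)
F(X) = -X/6
b(x, W) = W (b(x, W) = W*1 = W)
J(D) = 5 + D² + D/6 (J(D) = 5 + ((D² + (-⅙*5)*D) + D) = 5 + ((D² - 5*D/6) + D) = 5 + (D² + D/6) = 5 + D² + D/6)
g = -35/12 (g = (5 + (-1)² + (⅙)*(-1))/(-2) = (5 + 1 - ⅙)*(-½) = (35/6)*(-½) = -35/12 ≈ -2.9167)
(g*b(-3, 2))*87 = -35/12*2*87 = -35/6*87 = -1015/2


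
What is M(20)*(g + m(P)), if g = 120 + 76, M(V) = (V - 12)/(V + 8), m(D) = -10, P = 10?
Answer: 372/7 ≈ 53.143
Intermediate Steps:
M(V) = (-12 + V)/(8 + V)
g = 196
M(20)*(g + m(P)) = ((-12 + 20)/(8 + 20))*(196 - 10) = (8/28)*186 = ((1/28)*8)*186 = (2/7)*186 = 372/7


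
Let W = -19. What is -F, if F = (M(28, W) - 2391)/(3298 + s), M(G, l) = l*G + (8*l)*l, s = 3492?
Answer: 1/194 ≈ 0.0051546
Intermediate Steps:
M(G, l) = 8*l**2 + G*l (M(G, l) = G*l + 8*l**2 = 8*l**2 + G*l)
F = -1/194 (F = (-19*(28 + 8*(-19)) - 2391)/(3298 + 3492) = (-19*(28 - 152) - 2391)/6790 = (-19*(-124) - 2391)*(1/6790) = (2356 - 2391)*(1/6790) = -35*1/6790 = -1/194 ≈ -0.0051546)
-F = -1*(-1/194) = 1/194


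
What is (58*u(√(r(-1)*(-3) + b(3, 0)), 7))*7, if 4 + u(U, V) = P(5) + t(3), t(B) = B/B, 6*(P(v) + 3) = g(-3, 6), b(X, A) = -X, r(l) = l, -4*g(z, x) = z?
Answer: -9541/4 ≈ -2385.3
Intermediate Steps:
g(z, x) = -z/4
P(v) = -23/8 (P(v) = -3 + (-¼*(-3))/6 = -3 + (⅙)*(¾) = -3 + ⅛ = -23/8)
t(B) = 1
u(U, V) = -47/8 (u(U, V) = -4 + (-23/8 + 1) = -4 - 15/8 = -47/8)
(58*u(√(r(-1)*(-3) + b(3, 0)), 7))*7 = (58*(-47/8))*7 = -1363/4*7 = -9541/4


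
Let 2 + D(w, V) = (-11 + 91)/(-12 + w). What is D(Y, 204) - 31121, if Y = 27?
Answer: -93353/3 ≈ -31118.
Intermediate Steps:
D(w, V) = -2 + 80/(-12 + w) (D(w, V) = -2 + (-11 + 91)/(-12 + w) = -2 + 80/(-12 + w))
D(Y, 204) - 31121 = 2*(52 - 1*27)/(-12 + 27) - 31121 = 2*(52 - 27)/15 - 31121 = 2*(1/15)*25 - 31121 = 10/3 - 31121 = -93353/3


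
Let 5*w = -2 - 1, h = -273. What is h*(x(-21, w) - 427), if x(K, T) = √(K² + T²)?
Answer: 116571 - 819*√1226/5 ≈ 1.1084e+5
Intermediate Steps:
w = -⅗ (w = (-2 - 1)/5 = (⅕)*(-3) = -⅗ ≈ -0.60000)
h*(x(-21, w) - 427) = -273*(√((-21)² + (-⅗)²) - 427) = -273*(√(441 + 9/25) - 427) = -273*(√(11034/25) - 427) = -273*(3*√1226/5 - 427) = -273*(-427 + 3*√1226/5) = 116571 - 819*√1226/5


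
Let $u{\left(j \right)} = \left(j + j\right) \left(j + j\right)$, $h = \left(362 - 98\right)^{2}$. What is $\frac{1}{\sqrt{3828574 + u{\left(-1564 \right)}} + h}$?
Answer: $\frac{34848}{2421959729} - \frac{\sqrt{13612958}}{4843919458} \approx 1.3627 \cdot 10^{-5}$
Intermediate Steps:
$h = 69696$ ($h = \left(362 - 98\right)^{2} = 264^{2} = 69696$)
$u{\left(j \right)} = 4 j^{2}$ ($u{\left(j \right)} = 2 j 2 j = 4 j^{2}$)
$\frac{1}{\sqrt{3828574 + u{\left(-1564 \right)}} + h} = \frac{1}{\sqrt{3828574 + 4 \left(-1564\right)^{2}} + 69696} = \frac{1}{\sqrt{3828574 + 4 \cdot 2446096} + 69696} = \frac{1}{\sqrt{3828574 + 9784384} + 69696} = \frac{1}{\sqrt{13612958} + 69696} = \frac{1}{69696 + \sqrt{13612958}}$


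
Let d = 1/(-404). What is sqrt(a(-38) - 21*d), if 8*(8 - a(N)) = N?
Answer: sqrt(130593)/101 ≈ 3.5780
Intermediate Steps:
d = -1/404 ≈ -0.0024752
a(N) = 8 - N/8
sqrt(a(-38) - 21*d) = sqrt((8 - 1/8*(-38)) - 21*(-1/404)) = sqrt((8 + 19/4) + 21/404) = sqrt(51/4 + 21/404) = sqrt(1293/101) = sqrt(130593)/101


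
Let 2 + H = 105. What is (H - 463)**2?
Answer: 129600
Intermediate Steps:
H = 103 (H = -2 + 105 = 103)
(H - 463)**2 = (103 - 463)**2 = (-360)**2 = 129600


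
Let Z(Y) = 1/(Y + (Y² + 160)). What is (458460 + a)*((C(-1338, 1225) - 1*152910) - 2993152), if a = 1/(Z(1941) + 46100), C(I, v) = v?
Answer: -83516532793478093907718/57925910067 ≈ -1.4418e+12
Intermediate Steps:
Z(Y) = 1/(160 + Y + Y²) (Z(Y) = 1/(Y + (160 + Y²)) = 1/(160 + Y + Y²))
a = 3769582/173777730201 (a = 1/(1/(160 + 1941 + 1941²) + 46100) = 1/(1/(160 + 1941 + 3767481) + 46100) = 1/(1/3769582 + 46100) = 1/(173777730201/3769582) = 3769582/173777730201 ≈ 2.1692e-5)
(458460 + a)*((C(-1338, 1225) - 1*152910) - 2993152) = (458460 + 3769582/173777730201)*((1225 - 1*152910) - 2993152) = 79670138191720042*((1225 - 152910) - 2993152)/173777730201 = 79670138191720042*(-151685 - 2993152)/173777730201 = (79670138191720042/173777730201)*(-3144837) = -83516532793478093907718/57925910067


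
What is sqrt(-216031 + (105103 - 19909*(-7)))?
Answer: 11*sqrt(235) ≈ 168.63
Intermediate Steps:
sqrt(-216031 + (105103 - 19909*(-7))) = sqrt(-216031 + (105103 + 139363)) = sqrt(-216031 + 244466) = sqrt(28435) = 11*sqrt(235)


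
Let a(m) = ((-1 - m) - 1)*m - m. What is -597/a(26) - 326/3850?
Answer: 1026323/1451450 ≈ 0.70710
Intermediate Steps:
a(m) = -m + m*(-2 - m) (a(m) = (-2 - m)*m - m = m*(-2 - m) - m = -m + m*(-2 - m))
-597/a(26) - 326/3850 = -597*(-1/(26*(3 + 26))) - 326/3850 = -597/((-1*26*29)) - 326*1/3850 = -597/(-754) - 163/1925 = -597*(-1/754) - 163/1925 = 597/754 - 163/1925 = 1026323/1451450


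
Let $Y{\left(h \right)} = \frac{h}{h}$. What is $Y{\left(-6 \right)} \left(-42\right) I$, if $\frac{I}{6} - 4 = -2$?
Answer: $-504$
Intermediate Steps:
$Y{\left(h \right)} = 1$
$I = 12$ ($I = 24 + 6 \left(-2\right) = 24 - 12 = 12$)
$Y{\left(-6 \right)} \left(-42\right) I = 1 \left(-42\right) 12 = \left(-42\right) 12 = -504$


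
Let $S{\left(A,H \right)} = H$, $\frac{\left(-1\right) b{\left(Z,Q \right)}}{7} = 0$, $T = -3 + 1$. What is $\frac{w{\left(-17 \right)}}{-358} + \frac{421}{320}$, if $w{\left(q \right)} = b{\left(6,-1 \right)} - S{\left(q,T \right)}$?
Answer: $\frac{75039}{57280} \approx 1.31$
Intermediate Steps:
$T = -2$
$b{\left(Z,Q \right)} = 0$ ($b{\left(Z,Q \right)} = \left(-7\right) 0 = 0$)
$w{\left(q \right)} = 2$ ($w{\left(q \right)} = 0 - -2 = 0 + 2 = 2$)
$\frac{w{\left(-17 \right)}}{-358} + \frac{421}{320} = \frac{2}{-358} + \frac{421}{320} = 2 \left(- \frac{1}{358}\right) + 421 \cdot \frac{1}{320} = - \frac{1}{179} + \frac{421}{320} = \frac{75039}{57280}$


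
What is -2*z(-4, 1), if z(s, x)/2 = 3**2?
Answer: -36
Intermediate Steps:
z(s, x) = 18 (z(s, x) = 2*3**2 = 2*9 = 18)
-2*z(-4, 1) = -2*18 = -36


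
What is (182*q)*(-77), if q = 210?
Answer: -2942940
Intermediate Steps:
(182*q)*(-77) = (182*210)*(-77) = 38220*(-77) = -2942940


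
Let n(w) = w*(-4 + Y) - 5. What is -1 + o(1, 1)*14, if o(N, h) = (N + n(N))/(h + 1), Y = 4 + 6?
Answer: 13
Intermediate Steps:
Y = 10
n(w) = -5 + 6*w (n(w) = w*(-4 + 10) - 5 = w*6 - 5 = 6*w - 5 = -5 + 6*w)
o(N, h) = (-5 + 7*N)/(1 + h) (o(N, h) = (N + (-5 + 6*N))/(h + 1) = (-5 + 7*N)/(1 + h))
-1 + o(1, 1)*14 = -1 + ((-5 + 7*1)/(1 + 1))*14 = -1 + ((-5 + 7)/2)*14 = -1 + ((1/2)*2)*14 = -1 + 1*14 = -1 + 14 = 13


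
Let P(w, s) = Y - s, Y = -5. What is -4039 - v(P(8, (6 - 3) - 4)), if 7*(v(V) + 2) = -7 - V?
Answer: -28256/7 ≈ -4036.6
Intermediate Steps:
P(w, s) = -5 - s
v(V) = -3 - V/7 (v(V) = -2 + (-7 - V)/7 = -2 + (-1 - V/7) = -3 - V/7)
-4039 - v(P(8, (6 - 3) - 4)) = -4039 - (-3 - (-5 - ((6 - 3) - 4))/7) = -4039 - (-3 - (-5 - (3 - 4))/7) = -4039 - (-3 - (-5 - 1*(-1))/7) = -4039 - (-3 - (-5 + 1)/7) = -4039 - (-3 - 1/7*(-4)) = -4039 - (-3 + 4/7) = -4039 - 1*(-17/7) = -4039 + 17/7 = -28256/7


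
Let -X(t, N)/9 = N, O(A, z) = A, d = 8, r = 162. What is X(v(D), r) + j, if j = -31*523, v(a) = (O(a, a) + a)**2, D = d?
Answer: -17671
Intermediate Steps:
D = 8
v(a) = 4*a**2 (v(a) = (a + a)**2 = (2*a)**2 = 4*a**2)
X(t, N) = -9*N
j = -16213
X(v(D), r) + j = -9*162 - 16213 = -1458 - 16213 = -17671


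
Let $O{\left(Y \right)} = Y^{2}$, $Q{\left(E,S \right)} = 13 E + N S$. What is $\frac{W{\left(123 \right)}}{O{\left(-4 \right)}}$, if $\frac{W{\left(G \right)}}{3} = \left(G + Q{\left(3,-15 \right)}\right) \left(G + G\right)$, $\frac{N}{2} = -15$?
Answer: $\frac{56457}{2} \approx 28229.0$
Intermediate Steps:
$N = -30$ ($N = 2 \left(-15\right) = -30$)
$Q{\left(E,S \right)} = - 30 S + 13 E$ ($Q{\left(E,S \right)} = 13 E - 30 S = - 30 S + 13 E$)
$W{\left(G \right)} = 6 G \left(489 + G\right)$ ($W{\left(G \right)} = 3 \left(G + \left(\left(-30\right) \left(-15\right) + 13 \cdot 3\right)\right) \left(G + G\right) = 3 \left(G + \left(450 + 39\right)\right) 2 G = 3 \left(G + 489\right) 2 G = 3 \left(489 + G\right) 2 G = 3 \cdot 2 G \left(489 + G\right) = 6 G \left(489 + G\right)$)
$\frac{W{\left(123 \right)}}{O{\left(-4 \right)}} = \frac{6 \cdot 123 \left(489 + 123\right)}{\left(-4\right)^{2}} = \frac{6 \cdot 123 \cdot 612}{16} = 451656 \cdot \frac{1}{16} = \frac{56457}{2}$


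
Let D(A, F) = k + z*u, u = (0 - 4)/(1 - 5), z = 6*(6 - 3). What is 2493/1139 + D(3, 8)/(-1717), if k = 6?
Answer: 250185/115039 ≈ 2.1748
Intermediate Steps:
z = 18 (z = 6*3 = 18)
u = 1 (u = -4/(-4) = -4*(-¼) = 1)
D(A, F) = 24 (D(A, F) = 6 + 18*1 = 6 + 18 = 24)
2493/1139 + D(3, 8)/(-1717) = 2493/1139 + 24/(-1717) = 2493*(1/1139) + 24*(-1/1717) = 2493/1139 - 24/1717 = 250185/115039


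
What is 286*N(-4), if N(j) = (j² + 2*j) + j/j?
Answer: 2574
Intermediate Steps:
N(j) = 1 + j² + 2*j (N(j) = (j² + 2*j) + 1 = 1 + j² + 2*j)
286*N(-4) = 286*(1 + (-4)² + 2*(-4)) = 286*(1 + 16 - 8) = 286*9 = 2574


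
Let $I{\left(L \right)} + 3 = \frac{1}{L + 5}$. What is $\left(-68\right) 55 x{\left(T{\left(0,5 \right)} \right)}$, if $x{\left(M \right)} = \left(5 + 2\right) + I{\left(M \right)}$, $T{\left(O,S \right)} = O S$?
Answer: $-15708$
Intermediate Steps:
$I{\left(L \right)} = -3 + \frac{1}{5 + L}$ ($I{\left(L \right)} = -3 + \frac{1}{L + 5} = -3 + \frac{1}{5 + L}$)
$x{\left(M \right)} = 7 + \frac{-14 - 3 M}{5 + M}$ ($x{\left(M \right)} = \left(5 + 2\right) + \frac{-14 - 3 M}{5 + M} = 7 + \frac{-14 - 3 M}{5 + M}$)
$\left(-68\right) 55 x{\left(T{\left(0,5 \right)} \right)} = \left(-68\right) 55 \frac{21 + 4 \cdot 0 \cdot 5}{5 + 0 \cdot 5} = - 3740 \frac{21 + 4 \cdot 0}{5 + 0} = - 3740 \frac{21 + 0}{5} = - 3740 \cdot \frac{1}{5} \cdot 21 = \left(-3740\right) \frac{21}{5} = -15708$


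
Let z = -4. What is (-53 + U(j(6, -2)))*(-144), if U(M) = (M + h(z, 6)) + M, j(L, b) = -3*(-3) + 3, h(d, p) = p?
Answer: 3312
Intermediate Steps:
j(L, b) = 12 (j(L, b) = 9 + 3 = 12)
U(M) = 6 + 2*M (U(M) = (M + 6) + M = (6 + M) + M = 6 + 2*M)
(-53 + U(j(6, -2)))*(-144) = (-53 + (6 + 2*12))*(-144) = (-53 + (6 + 24))*(-144) = (-53 + 30)*(-144) = -23*(-144) = 3312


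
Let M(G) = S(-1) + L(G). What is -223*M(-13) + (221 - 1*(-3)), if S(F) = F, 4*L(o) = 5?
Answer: 673/4 ≈ 168.25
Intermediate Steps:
L(o) = 5/4 (L(o) = (1/4)*5 = 5/4)
M(G) = 1/4 (M(G) = -1 + 5/4 = 1/4)
-223*M(-13) + (221 - 1*(-3)) = -223*1/4 + (221 - 1*(-3)) = -223/4 + (221 + 3) = -223/4 + 224 = 673/4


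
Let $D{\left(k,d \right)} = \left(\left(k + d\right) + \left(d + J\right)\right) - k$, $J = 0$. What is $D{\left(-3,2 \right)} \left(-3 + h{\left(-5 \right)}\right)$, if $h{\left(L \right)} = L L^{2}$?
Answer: $-512$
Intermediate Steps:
$h{\left(L \right)} = L^{3}$
$D{\left(k,d \right)} = 2 d$ ($D{\left(k,d \right)} = \left(\left(k + d\right) + \left(d + 0\right)\right) - k = \left(\left(d + k\right) + d\right) - k = \left(k + 2 d\right) - k = 2 d$)
$D{\left(-3,2 \right)} \left(-3 + h{\left(-5 \right)}\right) = 2 \cdot 2 \left(-3 + \left(-5\right)^{3}\right) = 4 \left(-3 - 125\right) = 4 \left(-128\right) = -512$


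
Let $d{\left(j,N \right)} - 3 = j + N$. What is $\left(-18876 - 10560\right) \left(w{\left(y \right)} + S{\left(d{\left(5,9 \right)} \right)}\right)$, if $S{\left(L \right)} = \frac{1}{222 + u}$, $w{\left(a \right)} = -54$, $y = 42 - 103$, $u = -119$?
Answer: $\frac{163693596}{103} \approx 1.5893 \cdot 10^{6}$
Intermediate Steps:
$y = -61$ ($y = 42 - 103 = -61$)
$d{\left(j,N \right)} = 3 + N + j$ ($d{\left(j,N \right)} = 3 + \left(j + N\right) = 3 + \left(N + j\right) = 3 + N + j$)
$S{\left(L \right)} = \frac{1}{103}$ ($S{\left(L \right)} = \frac{1}{222 - 119} = \frac{1}{103}$)
$\left(-18876 - 10560\right) \left(w{\left(y \right)} + S{\left(d{\left(5,9 \right)} \right)}\right) = \left(-18876 - 10560\right) \left(-54 + \frac{1}{103}\right) = \left(-18876 + \left(\left(-10407 + 3084\right) - 3237\right)\right) \left(- \frac{5561}{103}\right) = \left(-18876 - 10560\right) \left(- \frac{5561}{103}\right) = \left(-29436\right) \left(- \frac{5561}{103}\right) = \frac{163693596}{103}$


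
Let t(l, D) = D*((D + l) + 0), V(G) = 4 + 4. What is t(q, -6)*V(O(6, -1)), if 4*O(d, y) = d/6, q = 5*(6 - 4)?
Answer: -192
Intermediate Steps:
q = 10 (q = 5*2 = 10)
O(d, y) = d/24 (O(d, y) = (d/6)/4 = d/24)
V(G) = 8
t(l, D) = D*(D + l)
t(q, -6)*V(O(6, -1)) = -6*(-6 + 10)*8 = -6*4*8 = -24*8 = -192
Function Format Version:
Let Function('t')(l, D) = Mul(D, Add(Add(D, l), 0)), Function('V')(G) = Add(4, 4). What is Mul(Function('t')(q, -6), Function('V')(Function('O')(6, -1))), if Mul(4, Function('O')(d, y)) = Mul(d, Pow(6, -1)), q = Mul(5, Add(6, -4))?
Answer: -192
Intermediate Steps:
q = 10 (q = Mul(5, 2) = 10)
Function('O')(d, y) = Mul(Rational(1, 24), d) (Function('O')(d, y) = Mul(Rational(1, 4), Mul(d, Pow(6, -1))) = Mul(Rational(1, 4), Mul(d, Rational(1, 6))) = Mul(Rational(1, 4), Mul(Rational(1, 6), d)) = Mul(Rational(1, 24), d))
Function('V')(G) = 8
Function('t')(l, D) = Mul(D, Add(D, l))
Mul(Function('t')(q, -6), Function('V')(Function('O')(6, -1))) = Mul(Mul(-6, Add(-6, 10)), 8) = Mul(Mul(-6, 4), 8) = Mul(-24, 8) = -192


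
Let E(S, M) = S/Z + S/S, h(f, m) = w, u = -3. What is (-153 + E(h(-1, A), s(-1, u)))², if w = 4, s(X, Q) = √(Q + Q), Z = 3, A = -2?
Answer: 204304/9 ≈ 22700.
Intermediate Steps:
s(X, Q) = √2*√Q (s(X, Q) = √(2*Q) = √2*√Q)
h(f, m) = 4
E(S, M) = 1 + S/3 (E(S, M) = S/3 + S/S = S*(⅓) + 1 = S/3 + 1 = 1 + S/3)
(-153 + E(h(-1, A), s(-1, u)))² = (-153 + (1 + (⅓)*4))² = (-153 + (1 + 4/3))² = (-153 + 7/3)² = (-452/3)² = 204304/9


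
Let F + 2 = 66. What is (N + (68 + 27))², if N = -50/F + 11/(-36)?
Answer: 731540209/82944 ≈ 8819.7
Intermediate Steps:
F = 64 (F = -2 + 66 = 64)
N = -313/288 (N = -50/64 + 11/(-36) = -50*1/64 + 11*(-1/36) = -25/32 - 11/36 = -313/288 ≈ -1.0868)
(N + (68 + 27))² = (-313/288 + (68 + 27))² = (-313/288 + 95)² = (27047/288)² = 731540209/82944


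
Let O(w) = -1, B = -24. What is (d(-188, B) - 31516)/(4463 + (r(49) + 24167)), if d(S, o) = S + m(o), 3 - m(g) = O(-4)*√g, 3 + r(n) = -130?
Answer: -10567/9499 + 2*I*√6/28497 ≈ -1.1124 + 0.00017191*I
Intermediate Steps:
r(n) = -133 (r(n) = -3 - 130 = -133)
m(g) = 3 + √g (m(g) = 3 - (-1)*√g = 3 + √g)
d(S, o) = 3 + S + √o (d(S, o) = S + (3 + √o) = 3 + S + √o)
(d(-188, B) - 31516)/(4463 + (r(49) + 24167)) = ((3 - 188 + √(-24)) - 31516)/(4463 + (-133 + 24167)) = ((3 - 188 + 2*I*√6) - 31516)/(4463 + 24034) = ((-185 + 2*I*√6) - 31516)/28497 = (-31701 + 2*I*√6)*(1/28497) = -10567/9499 + 2*I*√6/28497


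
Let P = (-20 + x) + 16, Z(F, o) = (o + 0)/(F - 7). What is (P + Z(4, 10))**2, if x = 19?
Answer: 1225/9 ≈ 136.11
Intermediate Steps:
Z(F, o) = o/(-7 + F)
P = 15 (P = (-20 + 19) + 16 = -1 + 16 = 15)
(P + Z(4, 10))**2 = (15 + 10/(-7 + 4))**2 = (15 + 10/(-3))**2 = (15 + 10*(-1/3))**2 = (15 - 10/3)**2 = (35/3)**2 = 1225/9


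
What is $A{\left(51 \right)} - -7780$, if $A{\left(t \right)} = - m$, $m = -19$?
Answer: $7799$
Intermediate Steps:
$A{\left(t \right)} = 19$ ($A{\left(t \right)} = \left(-1\right) \left(-19\right) = 19$)
$A{\left(51 \right)} - -7780 = 19 - -7780 = 19 + 7780 = 7799$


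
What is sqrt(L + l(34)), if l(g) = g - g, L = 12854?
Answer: sqrt(12854) ≈ 113.38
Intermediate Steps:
l(g) = 0
sqrt(L + l(34)) = sqrt(12854 + 0) = sqrt(12854)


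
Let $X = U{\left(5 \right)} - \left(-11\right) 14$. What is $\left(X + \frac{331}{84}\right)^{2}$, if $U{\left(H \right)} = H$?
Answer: $\frac{187333969}{7056} \approx 26550.0$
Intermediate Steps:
$X = 159$ ($X = 5 - \left(-11\right) 14 = 5 - -154 = 5 + 154 = 159$)
$\left(X + \frac{331}{84}\right)^{2} = \left(159 + \frac{331}{84}\right)^{2} = \left(\frac{13687}{84}\right)^{2} = \frac{187333969}{7056}$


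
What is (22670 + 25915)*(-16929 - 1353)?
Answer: -888230970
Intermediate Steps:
(22670 + 25915)*(-16929 - 1353) = 48585*(-18282) = -888230970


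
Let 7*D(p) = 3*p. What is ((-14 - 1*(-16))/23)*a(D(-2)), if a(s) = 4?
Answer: 8/23 ≈ 0.34783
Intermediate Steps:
D(p) = 3*p/7 (D(p) = (3*p)/7 = 3*p/7)
((-14 - 1*(-16))/23)*a(D(-2)) = ((-14 - 1*(-16))/23)*4 = ((-14 + 16)/23)*4 = ((1/23)*2)*4 = (2/23)*4 = 8/23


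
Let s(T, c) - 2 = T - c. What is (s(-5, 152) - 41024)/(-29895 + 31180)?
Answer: -41179/1285 ≈ -32.046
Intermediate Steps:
s(T, c) = 2 + T - c (s(T, c) = 2 + (T - c) = 2 + T - c)
(s(-5, 152) - 41024)/(-29895 + 31180) = ((2 - 5 - 1*152) - 41024)/(-29895 + 31180) = ((2 - 5 - 152) - 41024)/1285 = (-155 - 41024)*(1/1285) = -41179*1/1285 = -41179/1285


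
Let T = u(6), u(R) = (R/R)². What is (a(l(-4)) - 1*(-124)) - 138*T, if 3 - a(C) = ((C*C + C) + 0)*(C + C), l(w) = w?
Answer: 85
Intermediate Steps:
a(C) = 3 - 2*C*(C + C²) (a(C) = 3 - ((C*C + C) + 0)*(C + C) = 3 - ((C² + C) + 0)*2*C = 3 - ((C + C²) + 0)*2*C = 3 - (C + C²)*2*C = 3 - 2*C*(C + C²))
u(R) = 1 (u(R) = 1² = 1)
T = 1
(a(l(-4)) - 1*(-124)) - 138*T = ((3 - 2*(-4)² - 2*(-4)³) - 1*(-124)) - 138*1 = ((3 - 2*16 - 2*(-64)) + 124) - 138 = ((3 - 32 + 128) + 124) - 138 = (99 + 124) - 138 = 223 - 138 = 85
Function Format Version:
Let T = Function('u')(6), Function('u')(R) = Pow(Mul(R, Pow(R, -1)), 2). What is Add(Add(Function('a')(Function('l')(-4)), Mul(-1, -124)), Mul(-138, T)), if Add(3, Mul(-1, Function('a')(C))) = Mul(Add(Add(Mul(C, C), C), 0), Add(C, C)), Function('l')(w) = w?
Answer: 85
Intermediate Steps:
Function('a')(C) = Add(3, Mul(-2, C, Add(C, Pow(C, 2)))) (Function('a')(C) = Add(3, Mul(-1, Mul(Add(Add(Mul(C, C), C), 0), Add(C, C)))) = Add(3, Mul(-1, Mul(Add(Add(Pow(C, 2), C), 0), Mul(2, C)))) = Add(3, Mul(-1, Mul(Add(Add(C, Pow(C, 2)), 0), Mul(2, C)))) = Add(3, Mul(-1, Mul(Add(C, Pow(C, 2)), Mul(2, C)))) = Add(3, Mul(-1, Mul(2, C, Add(C, Pow(C, 2))))) = Add(3, Mul(-2, C, Add(C, Pow(C, 2)))))
Function('u')(R) = 1 (Function('u')(R) = Pow(1, 2) = 1)
T = 1
Add(Add(Function('a')(Function('l')(-4)), Mul(-1, -124)), Mul(-138, T)) = Add(Add(Add(3, Mul(-2, Pow(-4, 2)), Mul(-2, Pow(-4, 3))), Mul(-1, -124)), Mul(-138, 1)) = Add(Add(Add(3, Mul(-2, 16), Mul(-2, -64)), 124), -138) = Add(Add(Add(3, -32, 128), 124), -138) = Add(Add(99, 124), -138) = Add(223, -138) = 85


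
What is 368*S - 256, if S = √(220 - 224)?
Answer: -256 + 736*I ≈ -256.0 + 736.0*I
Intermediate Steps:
S = 2*I (S = √(-4) = 2*I ≈ 2.0*I)
368*S - 256 = 368*(2*I) - 256 = 736*I - 256 = -256 + 736*I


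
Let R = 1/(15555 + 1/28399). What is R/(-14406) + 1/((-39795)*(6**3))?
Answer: -11237940737/93029654639872440 ≈ -1.2080e-7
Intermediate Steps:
R = 28399/441746446 (R = 1/(15555 + 1/28399) = 1/(441746446/28399) = 28399/441746446 ≈ 6.4288e-5)
R/(-14406) + 1/((-39795)*(6**3)) = (28399/441746446)/(-14406) + 1/((-39795)*(6**3)) = (28399/441746446)*(-1/14406) - 1/39795/216 = -4057/909114185868 - 1/39795*1/216 = -4057/909114185868 - 1/8595720 = -11237940737/93029654639872440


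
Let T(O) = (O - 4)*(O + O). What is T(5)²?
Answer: 100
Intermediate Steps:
T(O) = 2*O*(-4 + O) (T(O) = (-4 + O)*(2*O) = 2*O*(-4 + O))
T(5)² = (2*5*(-4 + 5))² = (2*5*1)² = 10² = 100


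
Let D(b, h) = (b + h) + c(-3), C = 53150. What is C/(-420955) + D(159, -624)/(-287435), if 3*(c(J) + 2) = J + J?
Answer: -3015948471/24199440085 ≈ -0.12463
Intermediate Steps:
c(J) = -2 + 2*J/3 (c(J) = -2 + (J + J)/3 = -2 + (2*J)/3 = -2 + 2*J/3)
D(b, h) = -4 + b + h (D(b, h) = (b + h) + (-2 + (⅔)*(-3)) = (b + h) + (-2 - 2) = (b + h) - 4 = -4 + b + h)
C/(-420955) + D(159, -624)/(-287435) = 53150/(-420955) + (-4 + 159 - 624)/(-287435) = 53150*(-1/420955) - 469*(-1/287435) = -10630/84191 + 469/287435 = -3015948471/24199440085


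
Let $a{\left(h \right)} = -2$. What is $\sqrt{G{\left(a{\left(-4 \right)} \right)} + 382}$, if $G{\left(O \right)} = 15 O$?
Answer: $4 \sqrt{22} \approx 18.762$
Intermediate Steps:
$\sqrt{G{\left(a{\left(-4 \right)} \right)} + 382} = \sqrt{15 \left(-2\right) + 382} = \sqrt{-30 + 382} = \sqrt{352} = 4 \sqrt{22}$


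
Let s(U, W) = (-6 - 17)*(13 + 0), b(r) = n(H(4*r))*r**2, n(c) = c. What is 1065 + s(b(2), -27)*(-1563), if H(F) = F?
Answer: 468402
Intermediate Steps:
b(r) = 4*r**3 (b(r) = (4*r)*r**2 = 4*r**3)
s(U, W) = -299 (s(U, W) = -23*13 = -299)
1065 + s(b(2), -27)*(-1563) = 1065 - 299*(-1563) = 1065 + 467337 = 468402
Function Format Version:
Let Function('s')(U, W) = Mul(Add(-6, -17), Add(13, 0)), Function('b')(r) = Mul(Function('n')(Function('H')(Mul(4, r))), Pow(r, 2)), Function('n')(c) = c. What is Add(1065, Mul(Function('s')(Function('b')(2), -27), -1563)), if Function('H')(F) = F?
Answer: 468402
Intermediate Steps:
Function('b')(r) = Mul(4, Pow(r, 3)) (Function('b')(r) = Mul(Mul(4, r), Pow(r, 2)) = Mul(4, Pow(r, 3)))
Function('s')(U, W) = -299 (Function('s')(U, W) = Mul(-23, 13) = -299)
Add(1065, Mul(Function('s')(Function('b')(2), -27), -1563)) = Add(1065, Mul(-299, -1563)) = Add(1065, 467337) = 468402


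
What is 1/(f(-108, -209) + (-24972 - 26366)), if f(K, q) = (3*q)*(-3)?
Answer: -1/49457 ≈ -2.0220e-5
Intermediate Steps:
f(K, q) = -9*q
1/(f(-108, -209) + (-24972 - 26366)) = 1/(-9*(-209) + (-24972 - 26366)) = 1/(1881 - 51338) = 1/(-49457) = -1/49457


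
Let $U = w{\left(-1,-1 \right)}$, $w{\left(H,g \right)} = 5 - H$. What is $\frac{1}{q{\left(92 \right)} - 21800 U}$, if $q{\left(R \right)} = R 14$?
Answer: $- \frac{1}{129512} \approx -7.7213 \cdot 10^{-6}$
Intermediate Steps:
$U = 6$ ($U = 5 - -1 = 5 + 1 = 6$)
$q{\left(R \right)} = 14 R$
$\frac{1}{q{\left(92 \right)} - 21800 U} = \frac{1}{14 \cdot 92 - 130800} = \frac{1}{1288 - 130800} = \frac{1}{-129512} = - \frac{1}{129512}$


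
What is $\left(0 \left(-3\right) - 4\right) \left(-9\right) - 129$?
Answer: $-93$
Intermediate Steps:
$\left(0 \left(-3\right) - 4\right) \left(-9\right) - 129 = \left(0 - 4\right) \left(-9\right) - 129 = \left(-4\right) \left(-9\right) - 129 = 36 - 129 = -93$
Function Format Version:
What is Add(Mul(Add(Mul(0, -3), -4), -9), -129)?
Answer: -93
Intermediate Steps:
Add(Mul(Add(Mul(0, -3), -4), -9), -129) = Add(Mul(Add(0, -4), -9), -129) = Add(Mul(-4, -9), -129) = Add(36, -129) = -93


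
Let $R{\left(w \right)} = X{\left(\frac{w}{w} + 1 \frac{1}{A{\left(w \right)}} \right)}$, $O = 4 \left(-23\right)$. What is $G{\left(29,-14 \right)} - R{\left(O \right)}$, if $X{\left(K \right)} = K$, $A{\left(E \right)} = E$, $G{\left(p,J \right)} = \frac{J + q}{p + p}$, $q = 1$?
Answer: $- \frac{3237}{2668} \approx -1.2133$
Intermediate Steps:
$G{\left(p,J \right)} = \frac{1 + J}{2 p}$ ($G{\left(p,J \right)} = \frac{J + 1}{p + p} = \frac{1 + J}{2 p}$)
$O = -92$
$R{\left(w \right)} = 1 + \frac{1}{w}$ ($R{\left(w \right)} = \frac{w}{w} + 1 \frac{1}{w} = 1 + \frac{1}{w}$)
$G{\left(29,-14 \right)} - R{\left(O \right)} = \frac{1 - 14}{2 \cdot 29} - \frac{1 - 92}{-92} = \frac{1}{2} \cdot \frac{1}{29} \left(-13\right) - \left(- \frac{1}{92}\right) \left(-91\right) = - \frac{13}{58} - \frac{91}{92} = - \frac{3237}{2668}$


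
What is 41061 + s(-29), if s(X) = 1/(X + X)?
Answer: 2381537/58 ≈ 41061.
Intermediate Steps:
s(X) = 1/(2*X)
41061 + s(-29) = 41061 + (½)/(-29) = 41061 + (½)*(-1/29) = 41061 - 1/58 = 2381537/58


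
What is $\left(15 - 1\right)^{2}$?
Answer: $196$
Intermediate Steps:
$\left(15 - 1\right)^{2} = 14^{2} = 196$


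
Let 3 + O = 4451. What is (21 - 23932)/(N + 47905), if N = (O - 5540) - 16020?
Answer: -23911/30793 ≈ -0.77651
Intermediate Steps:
O = 4448 (O = -3 + 4451 = 4448)
N = -17112 (N = (4448 - 5540) - 16020 = -1092 - 16020 = -17112)
(21 - 23932)/(N + 47905) = (21 - 23932)/(-17112 + 47905) = -23911/30793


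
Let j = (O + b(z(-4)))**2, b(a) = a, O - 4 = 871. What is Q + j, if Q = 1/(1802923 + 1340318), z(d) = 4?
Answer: 2428596869482/3143241 ≈ 7.7264e+5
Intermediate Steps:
O = 875 (O = 4 + 871 = 875)
j = 772641 (j = (875 + 4)**2 = 879**2 = 772641)
Q = 1/3143241 ≈ 3.1814e-7
Q + j = 1/3143241 + 772641 = 2428596869482/3143241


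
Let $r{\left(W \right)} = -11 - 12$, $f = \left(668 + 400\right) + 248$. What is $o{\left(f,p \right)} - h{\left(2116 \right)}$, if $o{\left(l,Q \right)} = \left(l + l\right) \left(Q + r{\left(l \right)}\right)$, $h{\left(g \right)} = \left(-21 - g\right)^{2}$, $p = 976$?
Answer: $-2058473$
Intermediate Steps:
$f = 1316$ ($f = 1068 + 248 = 1316$)
$r{\left(W \right)} = -23$ ($r{\left(W \right)} = -11 - 12 = -23$)
$o{\left(l,Q \right)} = 2 l \left(-23 + Q\right)$ ($o{\left(l,Q \right)} = \left(l + l\right) \left(Q - 23\right) = 2 l \left(-23 + Q\right)$)
$o{\left(f,p \right)} - h{\left(2116 \right)} = 2 \cdot 1316 \left(-23 + 976\right) - \left(21 + 2116\right)^{2} = 2 \cdot 1316 \cdot 953 - 2137^{2} = 2508296 - 4566769 = -2058473$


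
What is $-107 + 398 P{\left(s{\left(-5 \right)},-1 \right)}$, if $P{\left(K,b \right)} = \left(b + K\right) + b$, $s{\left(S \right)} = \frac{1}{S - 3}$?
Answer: $- \frac{3811}{4} \approx -952.75$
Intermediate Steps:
$s{\left(S \right)} = \frac{1}{-3 + S}$
$P{\left(K,b \right)} = K + 2 b$ ($P{\left(K,b \right)} = \left(K + b\right) + b = K + 2 b$)
$-107 + 398 P{\left(s{\left(-5 \right)},-1 \right)} = -107 + 398 \left(\frac{1}{-3 - 5} + 2 \left(-1\right)\right) = -107 + 398 \left(\frac{1}{-8} - 2\right) = -107 + 398 \left(- \frac{1}{8} - 2\right) = -107 + 398 \left(- \frac{17}{8}\right) = -107 - \frac{3383}{4} = - \frac{3811}{4}$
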